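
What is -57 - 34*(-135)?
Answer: 4533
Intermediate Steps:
-57 - 34*(-135) = -57 + 4590 = 4533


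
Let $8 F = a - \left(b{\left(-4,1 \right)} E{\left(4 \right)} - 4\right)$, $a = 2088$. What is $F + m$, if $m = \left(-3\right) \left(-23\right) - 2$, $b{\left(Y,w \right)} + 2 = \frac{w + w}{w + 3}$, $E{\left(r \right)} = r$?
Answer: $\frac{1317}{4} \approx 329.25$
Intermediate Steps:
$b{\left(Y,w \right)} = -2 + \frac{2 w}{3 + w}$ ($b{\left(Y,w \right)} = -2 + \frac{w + w}{w + 3} = -2 + \frac{2 w}{3 + w}$)
$m = 67$ ($m = 69 - 2 = 67$)
$F = \frac{1049}{4}$ ($F = \frac{2088 - \left(- \frac{6}{3 + 1} \cdot 4 - 4\right)}{8} = \frac{2088 - \left(- \frac{6}{4} \cdot 4 - 4\right)}{8} = \frac{2088 - \left(\left(-6\right) \frac{1}{4} \cdot 4 - 4\right)}{8} = \frac{2088 - \left(\left(- \frac{3}{2}\right) 4 - 4\right)}{8} = \frac{2088 - \left(-6 - 4\right)}{8} = \frac{2088 - -10}{8} = \frac{2088 + 10}{8} = \frac{1}{8} \cdot 2098 = \frac{1049}{4} \approx 262.25$)
$F + m = \frac{1049}{4} + 67 = \frac{1317}{4}$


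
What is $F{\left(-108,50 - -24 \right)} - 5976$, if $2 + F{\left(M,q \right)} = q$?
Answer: $-5904$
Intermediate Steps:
$F{\left(M,q \right)} = -2 + q$
$F{\left(-108,50 - -24 \right)} - 5976 = \left(-2 + \left(50 - -24\right)\right) - 5976 = \left(-2 + \left(50 + 24\right)\right) - 5976 = \left(-2 + 74\right) - 5976 = 72 - 5976 = -5904$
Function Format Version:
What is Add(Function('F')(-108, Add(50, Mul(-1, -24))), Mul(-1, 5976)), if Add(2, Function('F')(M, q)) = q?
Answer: -5904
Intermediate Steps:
Function('F')(M, q) = Add(-2, q)
Add(Function('F')(-108, Add(50, Mul(-1, -24))), Mul(-1, 5976)) = Add(Add(-2, Add(50, Mul(-1, -24))), Mul(-1, 5976)) = Add(Add(-2, Add(50, 24)), -5976) = Add(Add(-2, 74), -5976) = Add(72, -5976) = -5904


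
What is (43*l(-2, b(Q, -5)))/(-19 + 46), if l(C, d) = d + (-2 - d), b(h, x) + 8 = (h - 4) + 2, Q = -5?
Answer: -86/27 ≈ -3.1852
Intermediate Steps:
b(h, x) = -10 + h (b(h, x) = -8 + ((h - 4) + 2) = -8 + ((-4 + h) + 2) = -8 + (-2 + h) = -10 + h)
l(C, d) = -2
(43*l(-2, b(Q, -5)))/(-19 + 46) = (43*(-2))/(-19 + 46) = -86/27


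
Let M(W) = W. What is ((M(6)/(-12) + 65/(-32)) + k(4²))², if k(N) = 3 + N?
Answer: 277729/1024 ≈ 271.22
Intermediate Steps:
((M(6)/(-12) + 65/(-32)) + k(4²))² = ((6/(-12) + 65/(-32)) + (3 + 4²))² = ((6*(-1/12) + 65*(-1/32)) + (3 + 16))² = ((-½ - 65/32) + 19)² = (-81/32 + 19)² = (527/32)² = 277729/1024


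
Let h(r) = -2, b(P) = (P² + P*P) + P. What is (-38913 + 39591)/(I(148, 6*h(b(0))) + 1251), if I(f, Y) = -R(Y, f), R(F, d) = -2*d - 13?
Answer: 113/260 ≈ 0.43462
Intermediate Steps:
b(P) = P + 2*P² (b(P) = (P² + P²) + P = 2*P² + P = P + 2*P²)
R(F, d) = -13 - 2*d
I(f, Y) = 13 + 2*f (I(f, Y) = -(-13 - 2*f) = 13 + 2*f)
(-38913 + 39591)/(I(148, 6*h(b(0))) + 1251) = (-38913 + 39591)/((13 + 2*148) + 1251) = 678/((13 + 296) + 1251) = 678/(309 + 1251) = 678/1560 = 678*(1/1560) = 113/260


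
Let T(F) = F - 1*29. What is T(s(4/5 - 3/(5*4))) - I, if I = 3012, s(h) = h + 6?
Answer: -60687/20 ≈ -3034.4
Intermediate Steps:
s(h) = 6 + h
T(F) = -29 + F (T(F) = F - 29 = -29 + F)
T(s(4/5 - 3/(5*4))) - I = (-29 + (6 + (4/5 - 3/(5*4)))) - 1*3012 = (-29 + (6 + (4*(⅕) - 3/20))) - 3012 = (-29 + (6 + (⅘ - 3*1/20))) - 3012 = (-29 + (6 + (⅘ - 3/20))) - 3012 = (-29 + (6 + 13/20)) - 3012 = (-29 + 133/20) - 3012 = -447/20 - 3012 = -60687/20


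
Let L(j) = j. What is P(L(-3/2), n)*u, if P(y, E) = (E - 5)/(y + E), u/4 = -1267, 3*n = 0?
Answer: -50680/3 ≈ -16893.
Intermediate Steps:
n = 0 (n = (⅓)*0 = 0)
u = -5068 (u = 4*(-1267) = -5068)
P(y, E) = (-5 + E)/(E + y)
P(L(-3/2), n)*u = ((-5 + 0)/(0 - 3/2))*(-5068) = (-5/(0 - 3*½))*(-5068) = (-5/(0 - 3/2))*(-5068) = (-5/(-3/2))*(-5068) = -⅔*(-5)*(-5068) = (10/3)*(-5068) = -50680/3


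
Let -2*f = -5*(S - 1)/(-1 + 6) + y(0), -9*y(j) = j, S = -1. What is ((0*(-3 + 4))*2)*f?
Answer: 0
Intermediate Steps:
y(j) = -j/9
f = -1 (f = -(-5*(-1 - 1)/(-1 + 6) - ⅑*0)/2 = -(-(-10)/5 + 0)/2 = -(-5*(-⅖) + 0)/2 = -(2 + 0)/2 = -½*2 = -1)
((0*(-3 + 4))*2)*f = ((0*(-3 + 4))*2)*(-1) = ((0*1)*2)*(-1) = (0*2)*(-1) = 0*(-1) = 0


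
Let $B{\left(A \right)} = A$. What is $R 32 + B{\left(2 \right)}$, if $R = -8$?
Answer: $-254$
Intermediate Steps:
$R 32 + B{\left(2 \right)} = \left(-8\right) 32 + 2 = -256 + 2 = -254$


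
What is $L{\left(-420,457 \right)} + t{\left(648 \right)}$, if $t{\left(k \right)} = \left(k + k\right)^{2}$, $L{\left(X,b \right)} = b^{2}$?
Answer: $1888465$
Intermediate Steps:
$t{\left(k \right)} = 4 k^{2}$ ($t{\left(k \right)} = \left(2 k\right)^{2} = 4 k^{2}$)
$L{\left(-420,457 \right)} + t{\left(648 \right)} = 457^{2} + 4 \cdot 648^{2} = 208849 + 4 \cdot 419904 = 208849 + 1679616 = 1888465$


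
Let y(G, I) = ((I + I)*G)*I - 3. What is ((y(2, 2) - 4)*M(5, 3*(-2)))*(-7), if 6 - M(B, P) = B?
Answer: -63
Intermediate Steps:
M(B, P) = 6 - B
y(G, I) = -3 + 2*G*I² (y(G, I) = ((2*I)*G)*I - 3 = (2*G*I)*I - 3 = 2*G*I² - 3 = -3 + 2*G*I²)
((y(2, 2) - 4)*M(5, 3*(-2)))*(-7) = (((-3 + 2*2*2²) - 4)*(6 - 1*5))*(-7) = (((-3 + 2*2*4) - 4)*(6 - 5))*(-7) = (((-3 + 16) - 4)*1)*(-7) = ((13 - 4)*1)*(-7) = (9*1)*(-7) = 9*(-7) = -63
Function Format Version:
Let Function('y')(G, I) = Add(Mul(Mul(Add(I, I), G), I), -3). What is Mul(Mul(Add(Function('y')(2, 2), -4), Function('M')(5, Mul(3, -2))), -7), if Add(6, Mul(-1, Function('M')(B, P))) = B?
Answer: -63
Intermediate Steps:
Function('M')(B, P) = Add(6, Mul(-1, B))
Function('y')(G, I) = Add(-3, Mul(2, G, Pow(I, 2))) (Function('y')(G, I) = Add(Mul(Mul(Mul(2, I), G), I), -3) = Add(Mul(Mul(2, G, I), I), -3) = Add(Mul(2, G, Pow(I, 2)), -3) = Add(-3, Mul(2, G, Pow(I, 2))))
Mul(Mul(Add(Function('y')(2, 2), -4), Function('M')(5, Mul(3, -2))), -7) = Mul(Mul(Add(Add(-3, Mul(2, 2, Pow(2, 2))), -4), Add(6, Mul(-1, 5))), -7) = Mul(Mul(Add(Add(-3, Mul(2, 2, 4)), -4), Add(6, -5)), -7) = Mul(Mul(Add(Add(-3, 16), -4), 1), -7) = Mul(Mul(Add(13, -4), 1), -7) = Mul(Mul(9, 1), -7) = Mul(9, -7) = -63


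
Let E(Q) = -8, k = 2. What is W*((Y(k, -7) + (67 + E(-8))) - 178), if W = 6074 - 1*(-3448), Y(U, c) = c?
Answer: -1199772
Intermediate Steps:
W = 9522 (W = 6074 + 3448 = 9522)
W*((Y(k, -7) + (67 + E(-8))) - 178) = 9522*((-7 + (67 - 8)) - 178) = 9522*((-7 + 59) - 178) = 9522*(52 - 178) = 9522*(-126) = -1199772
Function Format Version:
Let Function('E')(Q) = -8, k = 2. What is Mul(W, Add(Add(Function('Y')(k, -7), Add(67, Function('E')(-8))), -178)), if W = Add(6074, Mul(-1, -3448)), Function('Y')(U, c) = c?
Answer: -1199772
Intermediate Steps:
W = 9522 (W = Add(6074, 3448) = 9522)
Mul(W, Add(Add(Function('Y')(k, -7), Add(67, Function('E')(-8))), -178)) = Mul(9522, Add(Add(-7, Add(67, -8)), -178)) = Mul(9522, Add(Add(-7, 59), -178)) = Mul(9522, Add(52, -178)) = Mul(9522, -126) = -1199772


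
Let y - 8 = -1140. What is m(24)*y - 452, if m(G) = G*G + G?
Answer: -679652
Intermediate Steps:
m(G) = G + G² (m(G) = G² + G = G + G²)
y = -1132 (y = 8 - 1140 = -1132)
m(24)*y - 452 = (24*(1 + 24))*(-1132) - 452 = (24*25)*(-1132) - 452 = 600*(-1132) - 452 = -679200 - 452 = -679652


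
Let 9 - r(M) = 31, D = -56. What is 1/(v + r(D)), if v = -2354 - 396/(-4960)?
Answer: -1240/2946141 ≈ -0.00042089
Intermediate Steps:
r(M) = -22 (r(M) = 9 - 1*31 = 9 - 31 = -22)
v = -2918861/1240 (v = -2354 - 396*(-1)/4960 = -2354 - 1*(-99/1240) = -2354 + 99/1240 = -2918861/1240 ≈ -2353.9)
1/(v + r(D)) = 1/(-2918861/1240 - 22) = 1/(-2946141/1240) = -1240/2946141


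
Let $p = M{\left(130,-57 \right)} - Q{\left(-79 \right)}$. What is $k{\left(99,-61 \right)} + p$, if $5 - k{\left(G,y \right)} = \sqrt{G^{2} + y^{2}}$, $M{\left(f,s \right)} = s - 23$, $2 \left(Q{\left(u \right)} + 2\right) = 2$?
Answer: $-74 - \sqrt{13522} \approx -190.28$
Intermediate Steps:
$Q{\left(u \right)} = -1$ ($Q{\left(u \right)} = -2 + \frac{1}{2} \cdot 2 = -2 + 1 = -1$)
$M{\left(f,s \right)} = -23 + s$
$k{\left(G,y \right)} = 5 - \sqrt{G^{2} + y^{2}}$
$p = -79$ ($p = \left(-23 - 57\right) - -1 = -80 + 1 = -79$)
$k{\left(99,-61 \right)} + p = \left(5 - \sqrt{99^{2} + \left(-61\right)^{2}}\right) - 79 = \left(5 - \sqrt{9801 + 3721}\right) - 79 = \left(5 - \sqrt{13522}\right) - 79 = -74 - \sqrt{13522}$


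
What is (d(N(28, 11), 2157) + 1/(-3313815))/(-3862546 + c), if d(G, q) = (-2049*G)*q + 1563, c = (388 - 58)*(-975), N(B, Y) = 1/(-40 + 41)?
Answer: 14640865465951/13865982849240 ≈ 1.0559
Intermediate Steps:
N(B, Y) = 1 (N(B, Y) = 1/1 = 1)
c = -321750 (c = 330*(-975) = -321750)
d(G, q) = 1563 - 2049*G*q (d(G, q) = -2049*G*q + 1563 = 1563 - 2049*G*q)
(d(N(28, 11), 2157) + 1/(-3313815))/(-3862546 + c) = ((1563 - 2049*1*2157) + 1/(-3313815))/(-3862546 - 321750) = ((1563 - 4419693) - 1/3313815)/(-4184296) = (-4418130 - 1/3313815)*(-1/4184296) = -14640865465951/3313815*(-1/4184296) = 14640865465951/13865982849240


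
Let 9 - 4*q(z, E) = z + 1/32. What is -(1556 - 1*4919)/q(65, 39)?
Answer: -430464/1793 ≈ -240.08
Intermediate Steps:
q(z, E) = 287/128 - z/4 (q(z, E) = 9/4 - (z + 1/32)/4 = 9/4 - (1/32 + z)/4 = 9/4 + (-1/128 - z/4) = 287/128 - z/4)
-(1556 - 1*4919)/q(65, 39) = -(1556 - 1*4919)/(287/128 - ¼*65) = -(1556 - 4919)/(287/128 - 65/4) = -(-3363)/(-1793/128) = -(-3363)*(-128)/1793 = -1*430464/1793 = -430464/1793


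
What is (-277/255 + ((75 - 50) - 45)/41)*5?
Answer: -16457/2091 ≈ -7.8704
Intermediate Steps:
(-277/255 + ((75 - 50) - 45)/41)*5 = (-277*1/255 + (25 - 45)*(1/41))*5 = (-277/255 - 20*1/41)*5 = (-277/255 - 20/41)*5 = -16457/10455*5 = -16457/2091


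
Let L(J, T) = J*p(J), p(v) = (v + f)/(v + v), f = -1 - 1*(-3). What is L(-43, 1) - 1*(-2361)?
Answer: 4681/2 ≈ 2340.5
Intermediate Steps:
f = 2 (f = -1 + 3 = 2)
p(v) = (2 + v)/(2*v) (p(v) = (v + 2)/(v + v) = (2 + v)/((2*v)) = (1/(2*v))*(2 + v) = (2 + v)/(2*v))
L(J, T) = 1 + J/2 (L(J, T) = J*((2 + J)/(2*J)) = 1 + J/2)
L(-43, 1) - 1*(-2361) = (1 + (½)*(-43)) - 1*(-2361) = (1 - 43/2) + 2361 = -41/2 + 2361 = 4681/2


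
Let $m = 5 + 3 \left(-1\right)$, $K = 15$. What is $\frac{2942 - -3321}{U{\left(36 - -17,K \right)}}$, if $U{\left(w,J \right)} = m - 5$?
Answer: $- \frac{6263}{3} \approx -2087.7$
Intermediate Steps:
$m = 2$ ($m = 5 - 3 = 2$)
$U{\left(w,J \right)} = -3$ ($U{\left(w,J \right)} = 2 - 5 = -3$)
$\frac{2942 - -3321}{U{\left(36 - -17,K \right)}} = \frac{2942 - -3321}{-3} = \left(2942 + 3321\right) \left(- \frac{1}{3}\right) = 6263 \left(- \frac{1}{3}\right) = - \frac{6263}{3}$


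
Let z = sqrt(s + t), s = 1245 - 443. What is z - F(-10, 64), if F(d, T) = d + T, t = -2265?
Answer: -54 + I*sqrt(1463) ≈ -54.0 + 38.249*I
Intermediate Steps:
F(d, T) = T + d
s = 802
z = I*sqrt(1463) (z = sqrt(802 - 2265) = sqrt(-1463) = I*sqrt(1463) ≈ 38.249*I)
z - F(-10, 64) = I*sqrt(1463) - (64 - 10) = I*sqrt(1463) - 1*54 = I*sqrt(1463) - 54 = -54 + I*sqrt(1463)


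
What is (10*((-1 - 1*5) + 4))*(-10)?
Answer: 200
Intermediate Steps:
(10*((-1 - 1*5) + 4))*(-10) = (10*((-1 - 5) + 4))*(-10) = (10*(-6 + 4))*(-10) = (10*(-2))*(-10) = -20*(-10) = 200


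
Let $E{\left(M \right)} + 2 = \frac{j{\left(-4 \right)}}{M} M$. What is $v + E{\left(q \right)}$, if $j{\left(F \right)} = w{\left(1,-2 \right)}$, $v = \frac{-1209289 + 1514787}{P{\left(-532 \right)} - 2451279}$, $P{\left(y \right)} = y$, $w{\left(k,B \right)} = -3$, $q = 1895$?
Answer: $- \frac{12564553}{2451811} \approx -5.1246$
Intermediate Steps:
$v = - \frac{305498}{2451811}$ ($v = \frac{-1209289 + 1514787}{-532 - 2451279} = \frac{305498}{-2451811} = 305498 \left(- \frac{1}{2451811}\right) = - \frac{305498}{2451811} \approx -0.1246$)
$j{\left(F \right)} = -3$
$E{\left(M \right)} = -5$ ($E{\left(M \right)} = -2 + \frac{1}{M} \left(-3\right) M = -2 + - \frac{3}{M} M = -2 - 3 = -5$)
$v + E{\left(q \right)} = - \frac{305498}{2451811} - 5 = - \frac{12564553}{2451811}$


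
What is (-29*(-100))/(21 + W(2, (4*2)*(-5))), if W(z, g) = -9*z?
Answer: 2900/3 ≈ 966.67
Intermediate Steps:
(-29*(-100))/(21 + W(2, (4*2)*(-5))) = (-29*(-100))/(21 - 9*2) = 2900/(21 - 18) = 2900/3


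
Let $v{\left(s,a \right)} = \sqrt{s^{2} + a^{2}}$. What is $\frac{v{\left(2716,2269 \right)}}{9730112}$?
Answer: $\frac{\sqrt{12525017}}{9730112} \approx 0.00036372$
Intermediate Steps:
$v{\left(s,a \right)} = \sqrt{a^{2} + s^{2}}$
$\frac{v{\left(2716,2269 \right)}}{9730112} = \frac{\sqrt{2269^{2} + 2716^{2}}}{9730112} = \sqrt{5148361 + 7376656} \cdot \frac{1}{9730112} = \sqrt{12525017} \cdot \frac{1}{9730112} = \frac{\sqrt{12525017}}{9730112}$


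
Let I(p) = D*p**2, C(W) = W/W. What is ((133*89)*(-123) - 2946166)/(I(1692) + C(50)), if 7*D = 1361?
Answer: -30814819/3896357911 ≈ -0.0079086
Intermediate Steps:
D = 1361/7 (D = (1/7)*1361 = 1361/7 ≈ 194.43)
C(W) = 1
I(p) = 1361*p**2/7
((133*89)*(-123) - 2946166)/(I(1692) + C(50)) = ((133*89)*(-123) - 2946166)/((1361/7)*1692**2 + 1) = (11837*(-123) - 2946166)/((1361/7)*2862864 + 1) = (-1455951 - 2946166)/(3896357904/7 + 1) = -4402117/3896357911/7 = -4402117*7/3896357911 = -30814819/3896357911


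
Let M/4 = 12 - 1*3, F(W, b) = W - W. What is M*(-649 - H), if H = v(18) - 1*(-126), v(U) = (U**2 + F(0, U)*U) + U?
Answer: -40212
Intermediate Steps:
F(W, b) = 0
M = 36 (M = 4*(12 - 1*3) = 4*(12 - 3) = 4*9 = 36)
v(U) = U + U**2 (v(U) = (U**2 + 0*U) + U = (U**2 + 0) + U = U**2 + U = U + U**2)
H = 468 (H = 18*(1 + 18) - 1*(-126) = 18*19 + 126 = 342 + 126 = 468)
M*(-649 - H) = 36*(-649 - 1*468) = 36*(-649 - 468) = 36*(-1117) = -40212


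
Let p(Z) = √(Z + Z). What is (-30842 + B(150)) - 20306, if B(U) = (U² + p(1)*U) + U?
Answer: -28498 + 150*√2 ≈ -28286.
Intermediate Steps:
p(Z) = √2*√Z (p(Z) = √(2*Z) = √2*√Z)
B(U) = U + U² + U*√2 (B(U) = (U² + (√2*√1)*U) + U = (U² + (√2*1)*U) + U = (U² + √2*U) + U = (U² + U*√2) + U = U + U² + U*√2)
(-30842 + B(150)) - 20306 = (-30842 + 150*(1 + 150 + √2)) - 20306 = (-30842 + 150*(151 + √2)) - 20306 = (-30842 + (22650 + 150*√2)) - 20306 = (-8192 + 150*√2) - 20306 = -28498 + 150*√2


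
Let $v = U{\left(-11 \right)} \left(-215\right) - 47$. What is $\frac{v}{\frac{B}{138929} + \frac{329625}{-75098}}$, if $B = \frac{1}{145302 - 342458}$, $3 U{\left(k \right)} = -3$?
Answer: $- \frac{172786801447726368}{4514327423886799} \approx -38.275$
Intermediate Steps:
$U{\left(k \right)} = -1$ ($U{\left(k \right)} = \frac{1}{3} \left(-3\right) = -1$)
$B = - \frac{1}{197156}$ ($B = \frac{1}{-197156} = - \frac{1}{197156} \approx -5.0721 \cdot 10^{-6}$)
$v = 168$ ($v = \left(-1\right) \left(-215\right) - 47 = 215 + \left(-56 + 9\right) = 215 - 47 = 168$)
$\frac{v}{\frac{B}{138929} + \frac{329625}{-75098}} = \frac{168}{- \frac{1}{197156 \cdot 138929} + \frac{329625}{-75098}} = \frac{168}{\left(- \frac{1}{197156}\right) \frac{1}{138929} + 329625 \left(- \frac{1}{75098}\right)} = \frac{168}{- \frac{1}{27390685924} - \frac{329625}{75098}} = \frac{168}{- \frac{4514327423886799}{1028492865760276}} = 168 \left(- \frac{1028492865760276}{4514327423886799}\right) = - \frac{172786801447726368}{4514327423886799}$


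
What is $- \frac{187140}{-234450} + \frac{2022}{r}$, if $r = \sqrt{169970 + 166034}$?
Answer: $\frac{6238}{7815} + \frac{1011 \sqrt{84001}}{84001} \approx 4.2865$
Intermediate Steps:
$r = 2 \sqrt{84001}$ ($r = \sqrt{336004} = 2 \sqrt{84001} \approx 579.66$)
$- \frac{187140}{-234450} + \frac{2022}{r} = - \frac{187140}{-234450} + \frac{2022}{2 \sqrt{84001}} = \left(-187140\right) \left(- \frac{1}{234450}\right) + 2022 \frac{\sqrt{84001}}{168002} = \frac{6238}{7815} + \frac{1011 \sqrt{84001}}{84001}$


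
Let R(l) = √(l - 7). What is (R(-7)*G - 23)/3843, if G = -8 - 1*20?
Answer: -23/3843 - 4*I*√14/549 ≈ -0.0059849 - 0.027262*I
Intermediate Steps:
G = -28 (G = -8 - 20 = -28)
R(l) = √(-7 + l)
(R(-7)*G - 23)/3843 = (√(-7 - 7)*(-28) - 23)/3843 = (√(-14)*(-28) - 23)*(1/3843) = ((I*√14)*(-28) - 23)*(1/3843) = (-28*I*√14 - 23)*(1/3843) = (-23 - 28*I*√14)*(1/3843) = -23/3843 - 4*I*√14/549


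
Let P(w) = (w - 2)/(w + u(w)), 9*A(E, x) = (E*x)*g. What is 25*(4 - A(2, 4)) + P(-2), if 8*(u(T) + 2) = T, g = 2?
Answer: 8644/153 ≈ 56.497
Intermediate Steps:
A(E, x) = 2*E*x/9 (A(E, x) = ((E*x)*2)/9 = (2*E*x)/9 = 2*E*x/9)
u(T) = -2 + T/8
P(w) = (-2 + w)/(-2 + 9*w/8) (P(w) = (w - 2)/(w + (-2 + w/8)) = (-2 + w)/(-2 + 9*w/8))
25*(4 - A(2, 4)) + P(-2) = 25*(4 - 2*2*4/9) + 8*(-2 - 2)/(-16 + 9*(-2)) = 25*(4 - 1*16/9) + 8*(-4)/(-16 - 18) = 25*(4 - 16/9) + 8*(-4)/(-34) = 25*(20/9) + 8*(-1/34)*(-4) = 500/9 + 16/17 = 8644/153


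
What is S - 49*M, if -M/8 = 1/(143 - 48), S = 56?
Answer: 5712/95 ≈ 60.126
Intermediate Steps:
M = -8/95 (M = -8/(143 - 48) = -8/95 ≈ -0.084211)
S - 49*M = 56 - 49*(-8/95) = 56 + 392/95 = 5712/95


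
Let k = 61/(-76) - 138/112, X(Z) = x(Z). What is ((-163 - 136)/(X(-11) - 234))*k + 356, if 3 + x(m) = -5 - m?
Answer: 86851769/245784 ≈ 353.37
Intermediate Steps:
x(m) = -8 - m (x(m) = -3 + (-5 - m) = -8 - m)
X(Z) = -8 - Z
k = -2165/1064 (k = 61*(-1/76) - 138*1/112 = -61/76 - 69/56 = -2165/1064 ≈ -2.0348)
((-163 - 136)/(X(-11) - 234))*k + 356 = ((-163 - 136)/((-8 - 1*(-11)) - 234))*(-2165/1064) + 356 = -299/((-8 + 11) - 234)*(-2165/1064) + 356 = -299/(3 - 234)*(-2165/1064) + 356 = -299/(-231)*(-2165/1064) + 356 = -299*(-1/231)*(-2165/1064) + 356 = (299/231)*(-2165/1064) + 356 = -647335/245784 + 356 = 86851769/245784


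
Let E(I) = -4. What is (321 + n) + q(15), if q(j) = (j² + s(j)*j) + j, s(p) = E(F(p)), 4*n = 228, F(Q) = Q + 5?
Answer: 558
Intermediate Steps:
F(Q) = 5 + Q
n = 57 (n = (¼)*228 = 57)
s(p) = -4
q(j) = j² - 3*j (q(j) = (j² - 4*j) + j = j² - 3*j)
(321 + n) + q(15) = (321 + 57) + 15*(-3 + 15) = 378 + 15*12 = 378 + 180 = 558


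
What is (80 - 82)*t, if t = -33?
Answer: 66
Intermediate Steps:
(80 - 82)*t = (80 - 82)*(-33) = -2*(-33) = 66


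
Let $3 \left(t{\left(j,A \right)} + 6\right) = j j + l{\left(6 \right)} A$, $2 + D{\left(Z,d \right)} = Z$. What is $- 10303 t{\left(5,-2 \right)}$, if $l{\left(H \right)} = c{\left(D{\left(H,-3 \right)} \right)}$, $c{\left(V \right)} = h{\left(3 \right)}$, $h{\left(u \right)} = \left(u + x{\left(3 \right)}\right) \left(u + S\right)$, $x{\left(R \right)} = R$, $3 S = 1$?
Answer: $113333$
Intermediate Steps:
$S = \frac{1}{3}$ ($S = \frac{1}{3} \cdot 1 = \frac{1}{3} \approx 0.33333$)
$D{\left(Z,d \right)} = -2 + Z$
$h{\left(u \right)} = \left(3 + u\right) \left(\frac{1}{3} + u\right)$ ($h{\left(u \right)} = \left(u + 3\right) \left(u + \frac{1}{3}\right) = \left(3 + u\right) \left(\frac{1}{3} + u\right)$)
$c{\left(V \right)} = 20$ ($c{\left(V \right)} = 1 + 3^{2} + \frac{10}{3} \cdot 3 = 1 + 9 + 10 = 20$)
$l{\left(H \right)} = 20$
$t{\left(j,A \right)} = -6 + \frac{j^{2}}{3} + \frac{20 A}{3}$ ($t{\left(j,A \right)} = -6 + \frac{j j + 20 A}{3} = -6 + \frac{j^{2} + 20 A}{3} = -6 + \left(\frac{j^{2}}{3} + \frac{20 A}{3}\right) = -6 + \frac{j^{2}}{3} + \frac{20 A}{3}$)
$- 10303 t{\left(5,-2 \right)} = - 10303 \left(-6 + \frac{5^{2}}{3} + \frac{20}{3} \left(-2\right)\right) = - 10303 \left(-6 + \frac{1}{3} \cdot 25 - \frac{40}{3}\right) = - 10303 \left(-6 + \frac{25}{3} - \frac{40}{3}\right) = \left(-10303\right) \left(-11\right) = 113333$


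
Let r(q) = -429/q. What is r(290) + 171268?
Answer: 49667291/290 ≈ 1.7127e+5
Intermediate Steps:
r(290) + 171268 = -429/290 + 171268 = 49667291/290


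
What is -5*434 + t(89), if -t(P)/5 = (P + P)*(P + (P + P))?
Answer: -239800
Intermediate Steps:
t(P) = -30*P² (t(P) = -5*(P + P)*(P + (P + P)) = -5*2*P*(P + 2*P) = -5*2*P*3*P = -30*P²)
-5*434 + t(89) = -5*434 - 30*89² = -2170 - 30*7921 = -2170 - 237630 = -239800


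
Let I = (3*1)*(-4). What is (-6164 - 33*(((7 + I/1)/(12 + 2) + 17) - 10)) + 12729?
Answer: 88841/14 ≈ 6345.8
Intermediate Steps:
I = -12 (I = 3*(-4) = -12)
(-6164 - 33*(((7 + I/1)/(12 + 2) + 17) - 10)) + 12729 = (-6164 - 33*(((7 - 12/1)/(12 + 2) + 17) - 10)) + 12729 = (-6164 - 33*(((7 - 12*1)/14 + 17) - 10)) + 12729 = (-6164 - 33*(((7 - 12)*(1/14) + 17) - 10)) + 12729 = (-6164 - 33*((-5*1/14 + 17) - 10)) + 12729 = (-6164 - 33*((-5/14 + 17) - 10)) + 12729 = (-6164 - 33*(233/14 - 10)) + 12729 = (-6164 - 33*93/14) + 12729 = (-6164 - 3069/14) + 12729 = -89365/14 + 12729 = 88841/14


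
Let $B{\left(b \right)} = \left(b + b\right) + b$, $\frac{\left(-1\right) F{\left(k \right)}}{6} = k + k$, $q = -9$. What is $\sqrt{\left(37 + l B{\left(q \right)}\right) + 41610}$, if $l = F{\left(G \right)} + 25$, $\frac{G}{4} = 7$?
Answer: $2 \sqrt{12511} \approx 223.71$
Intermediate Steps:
$G = 28$ ($G = 4 \cdot 7 = 28$)
$F{\left(k \right)} = - 12 k$ ($F{\left(k \right)} = - 6 \left(k + k\right) = - 6 \cdot 2 k = - 12 k$)
$l = -311$ ($l = \left(-12\right) 28 + 25 = -336 + 25 = -311$)
$B{\left(b \right)} = 3 b$ ($B{\left(b \right)} = 2 b + b = 3 b$)
$\sqrt{\left(37 + l B{\left(q \right)}\right) + 41610} = \sqrt{\left(37 - 311 \cdot 3 \left(-9\right)\right) + 41610} = \sqrt{\left(37 - -8397\right) + 41610} = \sqrt{\left(37 + 8397\right) + 41610} = \sqrt{8434 + 41610} = \sqrt{50044} = 2 \sqrt{12511}$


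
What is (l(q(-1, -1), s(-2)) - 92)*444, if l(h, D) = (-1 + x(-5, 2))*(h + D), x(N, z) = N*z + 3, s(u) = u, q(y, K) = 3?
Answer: -44400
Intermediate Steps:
x(N, z) = 3 + N*z
l(h, D) = -8*D - 8*h (l(h, D) = (-1 + (3 - 5*2))*(h + D) = (-1 + (3 - 10))*(D + h) = (-1 - 7)*(D + h) = -8*(D + h) = -8*D - 8*h)
(l(q(-1, -1), s(-2)) - 92)*444 = ((-8*(-2) - 8*3) - 92)*444 = ((16 - 24) - 92)*444 = (-8 - 92)*444 = -100*444 = -44400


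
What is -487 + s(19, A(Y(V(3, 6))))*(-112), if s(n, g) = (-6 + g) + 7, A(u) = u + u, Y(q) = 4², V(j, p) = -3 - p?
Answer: -4183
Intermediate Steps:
Y(q) = 16
A(u) = 2*u
s(n, g) = 1 + g
-487 + s(19, A(Y(V(3, 6))))*(-112) = -487 + (1 + 2*16)*(-112) = -487 + (1 + 32)*(-112) = -487 + 33*(-112) = -487 - 3696 = -4183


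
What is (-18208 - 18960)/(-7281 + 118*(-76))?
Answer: 37168/16249 ≈ 2.2874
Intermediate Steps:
(-18208 - 18960)/(-7281 + 118*(-76)) = -37168/(-7281 - 8968) = -37168/(-16249) = -37168*(-1/16249) = 37168/16249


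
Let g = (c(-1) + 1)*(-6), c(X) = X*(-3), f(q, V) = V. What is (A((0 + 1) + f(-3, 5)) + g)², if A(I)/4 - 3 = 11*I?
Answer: 63504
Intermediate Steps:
c(X) = -3*X
A(I) = 12 + 44*I (A(I) = 12 + 4*(11*I) = 12 + 44*I)
g = -24 (g = (-3*(-1) + 1)*(-6) = (3 + 1)*(-6) = 4*(-6) = -24)
(A((0 + 1) + f(-3, 5)) + g)² = ((12 + 44*((0 + 1) + 5)) - 24)² = ((12 + 44*(1 + 5)) - 24)² = ((12 + 44*6) - 24)² = ((12 + 264) - 24)² = (276 - 24)² = 252² = 63504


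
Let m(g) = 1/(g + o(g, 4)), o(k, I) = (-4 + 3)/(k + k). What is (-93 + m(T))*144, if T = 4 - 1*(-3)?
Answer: -1297008/97 ≈ -13371.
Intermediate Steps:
T = 7 (T = 4 + 3 = 7)
o(k, I) = -1/(2*k)
m(g) = 1/(g - 1/(2*g))
(-93 + m(T))*144 = (-93 + 2*7/(-1 + 2*7²))*144 = (-93 + 2*7/(-1 + 2*49))*144 = (-93 + 2*7/(-1 + 98))*144 = (-93 + 2*7/97)*144 = (-93 + 2*7*(1/97))*144 = (-93 + 14/97)*144 = -9007/97*144 = -1297008/97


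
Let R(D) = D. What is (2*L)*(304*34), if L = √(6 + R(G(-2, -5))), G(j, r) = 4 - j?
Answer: 41344*√3 ≈ 71610.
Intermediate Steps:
L = 2*√3 (L = √(6 + (4 - 1*(-2))) = √(6 + (4 + 2)) = √(6 + 6) = √12 = 2*√3 ≈ 3.4641)
(2*L)*(304*34) = (2*(2*√3))*(304*34) = (4*√3)*10336 = 41344*√3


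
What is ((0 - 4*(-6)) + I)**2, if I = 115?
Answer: 19321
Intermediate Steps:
((0 - 4*(-6)) + I)**2 = ((0 - 4*(-6)) + 115)**2 = ((0 + 24) + 115)**2 = (24 + 115)**2 = 139**2 = 19321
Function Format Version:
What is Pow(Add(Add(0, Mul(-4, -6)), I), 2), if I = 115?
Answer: 19321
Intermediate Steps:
Pow(Add(Add(0, Mul(-4, -6)), I), 2) = Pow(Add(Add(0, Mul(-4, -6)), 115), 2) = Pow(Add(Add(0, 24), 115), 2) = Pow(Add(24, 115), 2) = Pow(139, 2) = 19321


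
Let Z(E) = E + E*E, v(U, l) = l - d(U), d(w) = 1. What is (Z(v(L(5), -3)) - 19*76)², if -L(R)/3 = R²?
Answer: 2050624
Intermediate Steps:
L(R) = -3*R²
v(U, l) = -1 + l (v(U, l) = l - 1*1 = l - 1 = -1 + l)
Z(E) = E + E²
(Z(v(L(5), -3)) - 19*76)² = ((-1 - 3)*(1 + (-1 - 3)) - 19*76)² = (-4*(1 - 4) - 1444)² = (-4*(-3) - 1444)² = (12 - 1444)² = (-1432)² = 2050624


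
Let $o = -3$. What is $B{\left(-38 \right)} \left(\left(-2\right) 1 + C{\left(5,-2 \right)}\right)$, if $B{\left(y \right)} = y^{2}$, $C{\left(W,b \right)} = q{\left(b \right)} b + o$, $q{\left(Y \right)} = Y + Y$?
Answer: $4332$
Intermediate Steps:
$q{\left(Y \right)} = 2 Y$
$C{\left(W,b \right)} = -3 + 2 b^{2}$ ($C{\left(W,b \right)} = 2 b b - 3 = 2 b^{2} - 3 = -3 + 2 b^{2}$)
$B{\left(-38 \right)} \left(\left(-2\right) 1 + C{\left(5,-2 \right)}\right) = \left(-38\right)^{2} \left(\left(-2\right) 1 - \left(3 - 2 \left(-2\right)^{2}\right)\right) = 1444 \left(-2 + \left(-3 + 2 \cdot 4\right)\right) = 1444 \left(-2 + \left(-3 + 8\right)\right) = 1444 \left(-2 + 5\right) = 1444 \cdot 3 = 4332$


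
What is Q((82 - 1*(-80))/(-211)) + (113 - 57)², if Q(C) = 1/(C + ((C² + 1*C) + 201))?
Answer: 27931145257/8906601 ≈ 3136.0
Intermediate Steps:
Q(C) = 1/(201 + C² + 2*C) (Q(C) = 1/(C + ((C² + C) + 201)) = 1/(C + ((C + C²) + 201)) = 1/(C + (201 + C + C²)) = 1/(201 + C² + 2*C))
Q((82 - 1*(-80))/(-211)) + (113 - 57)² = 1/(201 + ((82 - 1*(-80))/(-211))² + 2*((82 - 1*(-80))/(-211))) + (113 - 57)² = 1/(201 + ((82 + 80)*(-1/211))² + 2*((82 + 80)*(-1/211))) + 56² = 1/(201 + (162*(-1/211))² + 2*(162*(-1/211))) + 3136 = 1/(201 + (-162/211)² + 2*(-162/211)) + 3136 = 1/(201 + 26244/44521 - 324/211) + 3136 = 1/(8906601/44521) + 3136 = 44521/8906601 + 3136 = 27931145257/8906601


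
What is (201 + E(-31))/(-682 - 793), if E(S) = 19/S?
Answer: -6212/45725 ≈ -0.13586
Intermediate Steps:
(201 + E(-31))/(-682 - 793) = (201 + 19/(-31))/(-682 - 793) = (201 + 19*(-1/31))/(-1475) = (201 - 19/31)*(-1/1475) = (6212/31)*(-1/1475) = -6212/45725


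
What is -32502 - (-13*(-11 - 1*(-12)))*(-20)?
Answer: -32762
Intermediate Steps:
-32502 - (-13*(-11 - 1*(-12)))*(-20) = -32502 - (-13*(-11 + 12))*(-20) = -32502 - (-13*1)*(-20) = -32502 - (-13)*(-20) = -32502 - 1*260 = -32502 - 260 = -32762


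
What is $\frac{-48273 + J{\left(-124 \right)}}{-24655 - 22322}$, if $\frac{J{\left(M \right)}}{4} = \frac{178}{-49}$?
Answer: $\frac{2366089}{2301873} \approx 1.0279$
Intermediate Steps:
$J{\left(M \right)} = - \frac{712}{49}$ ($J{\left(M \right)} = 4 \frac{178}{-49} = 4 \cdot 178 \left(- \frac{1}{49}\right) = 4 \left(- \frac{178}{49}\right) = - \frac{712}{49}$)
$\frac{-48273 + J{\left(-124 \right)}}{-24655 - 22322} = \frac{-48273 - \frac{712}{49}}{-24655 - 22322} = - \frac{2366089}{49 \left(-46977\right)} = \left(- \frac{2366089}{49}\right) \left(- \frac{1}{46977}\right) = \frac{2366089}{2301873}$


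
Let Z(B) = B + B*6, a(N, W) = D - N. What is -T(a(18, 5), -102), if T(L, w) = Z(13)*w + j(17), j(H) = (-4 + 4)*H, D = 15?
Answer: 9282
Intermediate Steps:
a(N, W) = 15 - N
j(H) = 0 (j(H) = 0*H = 0)
Z(B) = 7*B (Z(B) = B + 6*B = 7*B)
T(L, w) = 91*w (T(L, w) = (7*13)*w + 0 = 91*w + 0 = 91*w)
-T(a(18, 5), -102) = -91*(-102) = -1*(-9282) = 9282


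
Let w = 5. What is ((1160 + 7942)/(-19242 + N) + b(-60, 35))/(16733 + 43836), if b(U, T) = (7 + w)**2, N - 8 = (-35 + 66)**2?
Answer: 874070/368925779 ≈ 0.0023692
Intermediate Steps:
N = 969 (N = 8 + (-35 + 66)**2 = 8 + 31**2 = 8 + 961 = 969)
b(U, T) = 144 (b(U, T) = (7 + 5)**2 = 12**2 = 144)
((1160 + 7942)/(-19242 + N) + b(-60, 35))/(16733 + 43836) = ((1160 + 7942)/(-19242 + 969) + 144)/(16733 + 43836) = (9102/(-18273) + 144)/60569 = (9102*(-1/18273) + 144)*(1/60569) = (-3034/6091 + 144)*(1/60569) = (874070/6091)*(1/60569) = 874070/368925779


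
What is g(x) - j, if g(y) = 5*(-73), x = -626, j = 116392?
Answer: -116757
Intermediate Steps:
g(y) = -365
g(x) - j = -365 - 1*116392 = -365 - 116392 = -116757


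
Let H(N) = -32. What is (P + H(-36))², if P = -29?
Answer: 3721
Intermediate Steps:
(P + H(-36))² = (-29 - 32)² = (-61)² = 3721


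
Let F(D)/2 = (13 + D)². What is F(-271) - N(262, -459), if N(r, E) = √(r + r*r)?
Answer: 133128 - √68906 ≈ 1.3287e+5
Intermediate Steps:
N(r, E) = √(r + r²)
F(D) = 2*(13 + D)²
F(-271) - N(262, -459) = 2*(13 - 271)² - √(262*(1 + 262)) = 2*(-258)² - √(262*263) = 2*66564 - √68906 = 133128 - √68906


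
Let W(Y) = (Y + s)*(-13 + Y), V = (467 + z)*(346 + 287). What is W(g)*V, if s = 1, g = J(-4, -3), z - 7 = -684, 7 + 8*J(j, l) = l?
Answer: -3788505/8 ≈ -4.7356e+5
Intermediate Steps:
J(j, l) = -7/8 + l/8
z = -677 (z = 7 - 684 = -677)
g = -5/4 (g = -7/8 + (1/8)*(-3) = -7/8 - 3/8 = -5/4 ≈ -1.2500)
V = -132930 (V = (467 - 677)*(346 + 287) = -210*633 = -132930)
W(Y) = (1 + Y)*(-13 + Y) (W(Y) = (Y + 1)*(-13 + Y) = (1 + Y)*(-13 + Y))
W(g)*V = (-13 + (-5/4)**2 - 12*(-5/4))*(-132930) = (-13 + 25/16 + 15)*(-132930) = (57/16)*(-132930) = -3788505/8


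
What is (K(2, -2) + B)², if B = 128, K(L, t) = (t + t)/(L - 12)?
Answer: 412164/25 ≈ 16487.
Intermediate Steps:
K(L, t) = 2*t/(-12 + L) (K(L, t) = (2*t)/(-12 + L) = 2*t/(-12 + L))
(K(2, -2) + B)² = (2*(-2)/(-12 + 2) + 128)² = (2*(-2)/(-10) + 128)² = (2*(-2)*(-⅒) + 128)² = (⅖ + 128)² = (642/5)² = 412164/25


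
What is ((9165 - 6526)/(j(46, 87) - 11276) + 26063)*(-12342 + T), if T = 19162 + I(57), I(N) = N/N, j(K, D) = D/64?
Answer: 128277720835555/721577 ≈ 1.7777e+8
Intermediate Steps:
j(K, D) = D/64 (j(K, D) = D*(1/64) = D/64)
I(N) = 1
T = 19163 (T = 19162 + 1 = 19163)
((9165 - 6526)/(j(46, 87) - 11276) + 26063)*(-12342 + T) = ((9165 - 6526)/((1/64)*87 - 11276) + 26063)*(-12342 + 19163) = (2639/(87/64 - 11276) + 26063)*6821 = (2639/(-721577/64) + 26063)*6821 = (2639*(-64/721577) + 26063)*6821 = (-168896/721577 + 26063)*6821 = (18806292455/721577)*6821 = 128277720835555/721577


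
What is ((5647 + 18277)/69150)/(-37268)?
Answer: -5981/644270550 ≈ -9.2834e-6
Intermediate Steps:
((5647 + 18277)/69150)/(-37268) = (23924*(1/69150))*(-1/37268) = (11962/34575)*(-1/37268) = -5981/644270550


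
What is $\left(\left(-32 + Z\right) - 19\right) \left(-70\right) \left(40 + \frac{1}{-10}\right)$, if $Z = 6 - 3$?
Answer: $134064$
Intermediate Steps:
$Z = 3$
$\left(\left(-32 + Z\right) - 19\right) \left(-70\right) \left(40 + \frac{1}{-10}\right) = \left(\left(-32 + 3\right) - 19\right) \left(-70\right) \left(40 + \frac{1}{-10}\right) = \left(-29 - 19\right) \left(-70\right) \left(40 - \frac{1}{10}\right) = \left(-48\right) \left(-70\right) \frac{399}{10} = 3360 \cdot \frac{399}{10} = 134064$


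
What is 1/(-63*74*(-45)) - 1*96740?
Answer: -20295084599/209790 ≈ -96740.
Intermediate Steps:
1/(-63*74*(-45)) - 1*96740 = 1/(-4662*(-45)) - 96740 = 1/209790 - 96740 = -20295084599/209790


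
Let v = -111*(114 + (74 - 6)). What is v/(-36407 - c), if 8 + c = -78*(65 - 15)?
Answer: 6734/10833 ≈ 0.62162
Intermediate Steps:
c = -3908 (c = -8 - 78*(65 - 15) = -8 - 78*50 = -8 - 3900 = -3908)
v = -20202 (v = -111*(114 + 68) = -111*182 = -20202)
v/(-36407 - c) = -20202/(-36407 - 1*(-3908)) = -20202/(-36407 + 3908) = -20202/(-32499) = -20202*(-1/32499) = 6734/10833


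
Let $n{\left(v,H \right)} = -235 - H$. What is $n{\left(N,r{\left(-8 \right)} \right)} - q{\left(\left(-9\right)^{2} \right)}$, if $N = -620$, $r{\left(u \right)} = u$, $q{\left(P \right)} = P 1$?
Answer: $-308$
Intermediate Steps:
$q{\left(P \right)} = P$
$n{\left(N,r{\left(-8 \right)} \right)} - q{\left(\left(-9\right)^{2} \right)} = \left(-235 - -8\right) - \left(-9\right)^{2} = \left(-235 + 8\right) - 81 = -227 - 81 = -308$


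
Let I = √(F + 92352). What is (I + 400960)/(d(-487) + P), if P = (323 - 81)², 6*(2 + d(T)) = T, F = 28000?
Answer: 481152/70177 + 24*√7522/350885 ≈ 6.8622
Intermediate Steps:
d(T) = -2 + T/6
I = 4*√7522 (I = √(28000 + 92352) = √120352 = 4*√7522 ≈ 346.92)
P = 58564 (P = 242² = 58564)
(I + 400960)/(d(-487) + P) = (4*√7522 + 400960)/((-2 + (⅙)*(-487)) + 58564) = (400960 + 4*√7522)/((-2 - 487/6) + 58564) = (400960 + 4*√7522)/(-499/6 + 58564) = (400960 + 4*√7522)/(350885/6) = (400960 + 4*√7522)*(6/350885) = 481152/70177 + 24*√7522/350885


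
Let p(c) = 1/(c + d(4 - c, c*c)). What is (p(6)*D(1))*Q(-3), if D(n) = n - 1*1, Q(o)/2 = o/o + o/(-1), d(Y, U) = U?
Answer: 0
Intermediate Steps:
p(c) = 1/(c + c²) (p(c) = 1/(c + c*c) = 1/(c + c²))
Q(o) = 2 - 2*o (Q(o) = 2*(o/o + o/(-1)) = 2*(1 + o*(-1)) = 2*(1 - o) = 2 - 2*o)
D(n) = -1 + n (D(n) = n - 1 = -1 + n)
(p(6)*D(1))*Q(-3) = ((1/(6*(1 + 6)))*(-1 + 1))*(2 - 2*(-3)) = (((⅙)/7)*0)*(2 + 6) = (((⅙)*(⅐))*0)*8 = ((1/42)*0)*8 = 0*8 = 0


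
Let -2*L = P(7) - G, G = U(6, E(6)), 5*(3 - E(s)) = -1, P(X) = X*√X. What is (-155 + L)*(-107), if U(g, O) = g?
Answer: 16264 + 749*√7/2 ≈ 17255.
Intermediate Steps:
P(X) = X^(3/2)
E(s) = 16/5 (E(s) = 3 - ⅕*(-1) = 3 + ⅕ = 16/5)
G = 6
L = 3 - 7*√7/2 (L = -(7^(3/2) - 1*6)/2 = -(7*√7 - 6)/2 = -(-6 + 7*√7)/2 = 3 - 7*√7/2 ≈ -6.2601)
(-155 + L)*(-107) = (-155 + (3 - 7*√7/2))*(-107) = (-152 - 7*√7/2)*(-107) = 16264 + 749*√7/2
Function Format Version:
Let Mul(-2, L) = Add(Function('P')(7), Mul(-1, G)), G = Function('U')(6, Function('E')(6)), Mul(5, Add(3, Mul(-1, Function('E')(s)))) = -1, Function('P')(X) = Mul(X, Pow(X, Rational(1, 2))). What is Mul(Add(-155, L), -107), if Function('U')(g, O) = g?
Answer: Add(16264, Mul(Rational(749, 2), Pow(7, Rational(1, 2)))) ≈ 17255.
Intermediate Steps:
Function('P')(X) = Pow(X, Rational(3, 2))
Function('E')(s) = Rational(16, 5) (Function('E')(s) = Add(3, Mul(Rational(-1, 5), -1)) = Add(3, Rational(1, 5)) = Rational(16, 5))
G = 6
L = Add(3, Mul(Rational(-7, 2), Pow(7, Rational(1, 2)))) (L = Mul(Rational(-1, 2), Add(Pow(7, Rational(3, 2)), Mul(-1, 6))) = Mul(Rational(-1, 2), Add(Mul(7, Pow(7, Rational(1, 2))), -6)) = Mul(Rational(-1, 2), Add(-6, Mul(7, Pow(7, Rational(1, 2))))) = Add(3, Mul(Rational(-7, 2), Pow(7, Rational(1, 2)))) ≈ -6.2601)
Mul(Add(-155, L), -107) = Mul(Add(-155, Add(3, Mul(Rational(-7, 2), Pow(7, Rational(1, 2))))), -107) = Mul(Add(-152, Mul(Rational(-7, 2), Pow(7, Rational(1, 2)))), -107) = Add(16264, Mul(Rational(749, 2), Pow(7, Rational(1, 2))))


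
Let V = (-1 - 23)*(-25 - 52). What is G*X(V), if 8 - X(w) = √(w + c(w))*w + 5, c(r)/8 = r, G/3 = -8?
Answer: -72 + 266112*√462 ≈ 5.7198e+6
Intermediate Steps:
G = -24 (G = 3*(-8) = -24)
V = 1848 (V = -24*(-77) = 1848)
c(r) = 8*r
X(w) = 3 - 3*w^(3/2) (X(w) = 8 - (√(w + 8*w)*w + 5) = 8 - (√(9*w)*w + 5) = 8 - ((3*√w)*w + 5) = 8 - (3*w^(3/2) + 5) = 8 - (5 + 3*w^(3/2)) = 8 + (-5 - 3*w^(3/2)) = 3 - 3*w^(3/2))
G*X(V) = -24*(3 - 11088*√462) = -72 + 266112*√462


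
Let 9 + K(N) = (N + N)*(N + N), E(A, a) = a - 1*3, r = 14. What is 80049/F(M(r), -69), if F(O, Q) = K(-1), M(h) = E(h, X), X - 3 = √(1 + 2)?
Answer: -80049/5 ≈ -16010.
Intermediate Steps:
X = 3 + √3 (X = 3 + √(1 + 2) = 3 + √3 ≈ 4.7320)
E(A, a) = -3 + a (E(A, a) = a - 3 = -3 + a)
M(h) = √3 (M(h) = -3 + (3 + √3) = √3)
K(N) = -9 + 4*N² (K(N) = -9 + (N + N)*(N + N) = -9 + (2*N)*(2*N) = -9 + 4*N²)
F(O, Q) = -5 (F(O, Q) = -9 + 4*(-1)² = -9 + 4*1 = -9 + 4 = -5)
80049/F(M(r), -69) = 80049/(-5) = 80049*(-⅕) = -80049/5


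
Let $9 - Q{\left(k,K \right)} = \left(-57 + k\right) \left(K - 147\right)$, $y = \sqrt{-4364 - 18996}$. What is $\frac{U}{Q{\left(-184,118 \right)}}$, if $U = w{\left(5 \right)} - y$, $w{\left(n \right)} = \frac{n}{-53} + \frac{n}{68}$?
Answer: $\frac{15}{5031184} + \frac{2 i \sqrt{365}}{1745} \approx 2.9814 \cdot 10^{-6} + 0.021897 i$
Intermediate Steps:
$y = 8 i \sqrt{365}$ ($y = \sqrt{-23360} = 8 i \sqrt{365} \approx 152.84 i$)
$Q{\left(k,K \right)} = 9 - \left(-147 + K\right) \left(-57 + k\right)$ ($Q{\left(k,K \right)} = 9 - \left(-57 + k\right) \left(K - 147\right) = 9 - \left(-57 + k\right) \left(-147 + K\right) = 9 - \left(-147 + K\right) \left(-57 + k\right)$)
$w{\left(n \right)} = - \frac{15 n}{3604}$ ($w{\left(n \right)} = n \left(- \frac{1}{53}\right) + n \frac{1}{68} = - \frac{n}{53} + \frac{n}{68} = - \frac{15 n}{3604}$)
$U = - \frac{75}{3604} - 8 i \sqrt{365}$ ($U = \left(- \frac{15}{3604}\right) 5 - 8 i \sqrt{365} = - \frac{75}{3604} - 8 i \sqrt{365} \approx -0.02081 - 152.84 i$)
$\frac{U}{Q{\left(-184,118 \right)}} = \frac{- \frac{75}{3604} - 8 i \sqrt{365}}{-8370 + 57 \cdot 118 + 147 \left(-184\right) - 118 \left(-184\right)} = \frac{- \frac{75}{3604} - 8 i \sqrt{365}}{-8370 + 6726 - 27048 + 21712} = \frac{- \frac{75}{3604} - 8 i \sqrt{365}}{-6980} = \left(- \frac{75}{3604} - 8 i \sqrt{365}\right) \left(- \frac{1}{6980}\right) = \frac{15}{5031184} + \frac{2 i \sqrt{365}}{1745}$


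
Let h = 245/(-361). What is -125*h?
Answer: 30625/361 ≈ 84.834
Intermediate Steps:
h = -245/361 (h = 245*(-1/361) = -245/361 ≈ -0.67867)
-125*h = -125*(-245/361) = 30625/361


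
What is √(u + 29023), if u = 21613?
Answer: 2*√12659 ≈ 225.02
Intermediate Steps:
√(u + 29023) = √(21613 + 29023) = √50636 = 2*√12659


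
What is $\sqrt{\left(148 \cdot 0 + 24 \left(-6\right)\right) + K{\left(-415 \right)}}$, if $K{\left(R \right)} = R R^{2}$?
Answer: $i \sqrt{71473519} \approx 8454.2 i$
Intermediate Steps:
$K{\left(R \right)} = R^{3}$
$\sqrt{\left(148 \cdot 0 + 24 \left(-6\right)\right) + K{\left(-415 \right)}} = \sqrt{\left(148 \cdot 0 + 24 \left(-6\right)\right) + \left(-415\right)^{3}} = \sqrt{\left(0 - 144\right) - 71473375} = \sqrt{-144 - 71473375} = \sqrt{-71473519} = i \sqrt{71473519}$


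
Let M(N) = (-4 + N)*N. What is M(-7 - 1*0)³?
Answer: 456533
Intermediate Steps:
M(N) = N*(-4 + N)
M(-7 - 1*0)³ = ((-7 - 1*0)*(-4 + (-7 - 1*0)))³ = ((-7 + 0)*(-4 + (-7 + 0)))³ = (-7*(-4 - 7))³ = (-7*(-11))³ = 77³ = 456533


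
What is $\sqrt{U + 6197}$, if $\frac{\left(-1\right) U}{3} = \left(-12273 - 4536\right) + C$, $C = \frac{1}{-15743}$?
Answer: $\frac{\sqrt{14033808229805}}{15743} \approx 237.96$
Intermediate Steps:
$C = - \frac{1}{15743} \approx -6.352 \cdot 10^{-5}$
$U = \frac{793872264}{15743}$ ($U = - 3 \left(\left(-12273 - 4536\right) - \frac{1}{15743}\right) = - 3 \left(-16809 - \frac{1}{15743}\right) = \left(-3\right) \left(- \frac{264624088}{15743}\right) = \frac{793872264}{15743} \approx 50427.0$)
$\sqrt{U + 6197} = \sqrt{\frac{793872264}{15743} + 6197} = \sqrt{\frac{891431635}{15743}} = \frac{\sqrt{14033808229805}}{15743}$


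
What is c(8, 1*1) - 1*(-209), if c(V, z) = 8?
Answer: 217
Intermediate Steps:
c(8, 1*1) - 1*(-209) = 8 - 1*(-209) = 8 + 209 = 217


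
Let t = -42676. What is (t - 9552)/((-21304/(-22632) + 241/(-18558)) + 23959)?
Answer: -914000132232/419303394101 ≈ -2.1798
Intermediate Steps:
(t - 9552)/((-21304/(-22632) + 241/(-18558)) + 23959) = (-42676 - 9552)/((-21304/(-22632) + 241/(-18558)) + 23959) = -52228/((-21304*(-1/22632) + 241*(-1/18558)) + 23959) = -52228/((2663/2829 - 241/18558) + 23959) = -52228/(16246055/17500194 + 23959) = -52228/419303394101/17500194 = -52228*17500194/419303394101 = -914000132232/419303394101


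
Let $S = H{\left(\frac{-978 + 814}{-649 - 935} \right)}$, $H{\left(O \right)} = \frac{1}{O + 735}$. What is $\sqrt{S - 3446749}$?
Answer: $\frac{i \sqrt{292076793913728553}}{291101} \approx 1856.5 i$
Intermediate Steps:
$H{\left(O \right)} = \frac{1}{735 + O}$
$S = \frac{396}{291101}$ ($S = \frac{1}{735 + \frac{-978 + 814}{-649 - 935}} = \frac{1}{735 - \frac{164}{-1584}} = \frac{1}{735 - - \frac{41}{396}} = \frac{1}{735 + \frac{41}{396}} = \frac{1}{\frac{291101}{396}} = \frac{396}{291101} \approx 0.0013604$)
$\sqrt{S - 3446749} = \sqrt{\frac{396}{291101} - 3446749} = \sqrt{- \frac{1003352080253}{291101}} = \frac{i \sqrt{292076793913728553}}{291101}$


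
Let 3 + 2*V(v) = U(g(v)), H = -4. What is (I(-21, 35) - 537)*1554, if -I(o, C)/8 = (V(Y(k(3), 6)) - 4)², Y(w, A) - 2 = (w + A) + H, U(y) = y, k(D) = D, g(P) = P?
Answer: -884226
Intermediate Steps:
Y(w, A) = -2 + A + w (Y(w, A) = 2 + ((w + A) - 4) = 2 + ((A + w) - 4) = 2 + (-4 + A + w) = -2 + A + w)
V(v) = -3/2 + v/2
I(o, C) = -32 (I(o, C) = -8*((-3/2 + (-2 + 6 + 3)/2) - 4)² = -8*((-3/2 + (½)*7) - 4)² = -8*((-3/2 + 7/2) - 4)² = -8*(2 - 4)² = -8*(-2)² = -8*4 = -32)
(I(-21, 35) - 537)*1554 = (-32 - 537)*1554 = -569*1554 = -884226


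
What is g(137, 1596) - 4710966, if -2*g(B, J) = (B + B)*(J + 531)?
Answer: -5002365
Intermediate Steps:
g(B, J) = -B*(531 + J) (g(B, J) = -(B + B)*(J + 531)/2 = -2*B*(531 + J)/2 = -B*(531 + J))
g(137, 1596) - 4710966 = -1*137*(531 + 1596) - 4710966 = -1*137*2127 - 4710966 = -291399 - 4710966 = -5002365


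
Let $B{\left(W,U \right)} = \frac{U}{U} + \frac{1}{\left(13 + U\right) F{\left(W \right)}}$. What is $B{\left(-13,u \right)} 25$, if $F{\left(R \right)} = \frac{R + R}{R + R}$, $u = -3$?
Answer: $\frac{55}{2} \approx 27.5$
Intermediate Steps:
$F{\left(R \right)} = 1$ ($F{\left(R \right)} = \frac{2 R}{2 R} = 2 R \frac{1}{2 R} = 1$)
$B{\left(W,U \right)} = 1 + \frac{1}{13 + U}$ ($B{\left(W,U \right)} = \frac{U}{U} + \frac{1}{\left(13 + U\right) 1} = 1 + \frac{1}{13 + U} 1 = 1 + \frac{1}{13 + U}$)
$B{\left(-13,u \right)} 25 = \frac{14 - 3}{13 - 3} \cdot 25 = \frac{1}{10} \cdot 11 \cdot 25 = \frac{11}{10} \cdot 25 = \frac{55}{2}$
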